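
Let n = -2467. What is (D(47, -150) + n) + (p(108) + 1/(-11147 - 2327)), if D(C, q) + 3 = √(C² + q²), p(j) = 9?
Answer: -33159515/13474 + √24709 ≈ -2303.8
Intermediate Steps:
D(C, q) = -3 + √(C² + q²)
(D(47, -150) + n) + (p(108) + 1/(-11147 - 2327)) = ((-3 + √(47² + (-150)²)) - 2467) + (9 + 1/(-11147 - 2327)) = ((-3 + √(2209 + 22500)) - 2467) + (9 + 1/(-13474)) = ((-3 + √24709) - 2467) + (9 - 1/13474) = (-2470 + √24709) + 121265/13474 = -33159515/13474 + √24709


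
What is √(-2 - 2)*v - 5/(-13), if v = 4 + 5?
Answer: 5/13 + 18*I ≈ 0.38462 + 18.0*I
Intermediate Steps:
v = 9
√(-2 - 2)*v - 5/(-13) = √(-2 - 2)*9 - 5/(-13) = √(-4)*9 - 5*(-1/13) = (2*I)*9 + 5/13 = 18*I + 5/13 = 5/13 + 18*I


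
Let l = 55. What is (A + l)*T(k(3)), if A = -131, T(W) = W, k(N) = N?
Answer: -228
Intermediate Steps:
(A + l)*T(k(3)) = (-131 + 55)*3 = -76*3 = -228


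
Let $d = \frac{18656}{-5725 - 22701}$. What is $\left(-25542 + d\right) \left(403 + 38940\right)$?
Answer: $- \frac{14282995142482}{14213} \approx -1.0049 \cdot 10^{9}$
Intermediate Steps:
$d = - \frac{9328}{14213}$ ($d = \frac{18656}{-28426} = 18656 \left(- \frac{1}{28426}\right) = - \frac{9328}{14213} \approx -0.6563$)
$\left(-25542 + d\right) \left(403 + 38940\right) = \left(-25542 - \frac{9328}{14213}\right) \left(403 + 38940\right) = \left(- \frac{363037774}{14213}\right) 39343 = - \frac{14282995142482}{14213}$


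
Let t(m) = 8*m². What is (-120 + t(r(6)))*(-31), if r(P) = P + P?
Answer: -31992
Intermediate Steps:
r(P) = 2*P
(-120 + t(r(6)))*(-31) = (-120 + 8*(2*6)²)*(-31) = (-120 + 8*12²)*(-31) = (-120 + 8*144)*(-31) = (-120 + 1152)*(-31) = 1032*(-31) = -31992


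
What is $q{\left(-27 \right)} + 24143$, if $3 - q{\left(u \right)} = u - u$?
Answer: $24146$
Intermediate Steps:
$q{\left(u \right)} = 3$ ($q{\left(u \right)} = 3 - \left(u - u\right) = 3 - 0 = 3 + 0 = 3$)
$q{\left(-27 \right)} + 24143 = 3 + 24143 = 24146$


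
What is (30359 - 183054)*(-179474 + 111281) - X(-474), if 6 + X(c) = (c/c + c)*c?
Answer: 10412505939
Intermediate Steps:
X(c) = -6 + c*(1 + c) (X(c) = -6 + (c/c + c)*c = -6 + (1 + c)*c = -6 + c*(1 + c))
(30359 - 183054)*(-179474 + 111281) - X(-474) = (30359 - 183054)*(-179474 + 111281) - (-6 - 474 + (-474)²) = -152695*(-68193) - (-6 - 474 + 224676) = 10412730135 - 1*224196 = 10412730135 - 224196 = 10412505939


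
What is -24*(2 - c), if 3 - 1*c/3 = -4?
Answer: 456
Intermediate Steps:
c = 21 (c = 9 - 3*(-4) = 9 + 12 = 21)
-24*(2 - c) = -24*(2 - 1*21) = -24*(2 - 21) = -24*(-19) = 456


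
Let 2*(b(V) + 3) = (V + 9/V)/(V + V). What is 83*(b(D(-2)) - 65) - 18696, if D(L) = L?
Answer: -388361/16 ≈ -24273.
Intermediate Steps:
b(V) = -3 + (V + 9/V)/(4*V) (b(V) = -3 + ((V + 9/V)/(V + V))/2 = -3 + ((V + 9/V)/((2*V)))/2 = -3 + ((V + 9/V)*(1/(2*V)))/2 = -3 + ((V + 9/V)/(2*V))/2 = -3 + (V + 9/V)/(4*V))
83*(b(D(-2)) - 65) - 18696 = 83*((-11/4 + (9/4)/(-2)**2) - 65) - 18696 = 83*((-11/4 + (9/4)*(1/4)) - 65) - 18696 = 83*((-11/4 + 9/16) - 65) - 18696 = 83*(-35/16 - 65) - 18696 = 83*(-1075/16) - 18696 = -89225/16 - 18696 = -388361/16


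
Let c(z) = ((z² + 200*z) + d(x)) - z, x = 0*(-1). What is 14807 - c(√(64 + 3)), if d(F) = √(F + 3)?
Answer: 14740 - √3 - 199*√67 ≈ 13109.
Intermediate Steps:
x = 0
d(F) = √(3 + F)
c(z) = √3 + z² + 199*z (c(z) = ((z² + 200*z) + √(3 + 0)) - z = ((z² + 200*z) + √3) - z = (√3 + z² + 200*z) - z = √3 + z² + 199*z)
14807 - c(√(64 + 3)) = 14807 - (√3 + (√(64 + 3))² + 199*√(64 + 3)) = 14807 - (√3 + (√67)² + 199*√67) = 14807 - (√3 + 67 + 199*√67) = 14807 - (67 + √3 + 199*√67) = 14807 + (-67 - √3 - 199*√67) = 14740 - √3 - 199*√67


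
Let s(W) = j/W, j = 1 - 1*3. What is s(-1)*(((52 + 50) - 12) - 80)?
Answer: 20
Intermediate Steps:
j = -2 (j = 1 - 3 = -2)
s(W) = -2/W
s(-1)*(((52 + 50) - 12) - 80) = (-2/(-1))*(((52 + 50) - 12) - 80) = (-2*(-1))*((102 - 12) - 80) = 2*(90 - 80) = 2*10 = 20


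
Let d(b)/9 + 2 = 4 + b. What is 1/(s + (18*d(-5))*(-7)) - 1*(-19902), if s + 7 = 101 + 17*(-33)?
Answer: 58412371/2935 ≈ 19902.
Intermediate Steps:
d(b) = 18 + 9*b (d(b) = -18 + 9*(4 + b) = -18 + (36 + 9*b) = 18 + 9*b)
s = -467 (s = -7 + (101 + 17*(-33)) = -7 + (101 - 561) = -7 - 460 = -467)
1/(s + (18*d(-5))*(-7)) - 1*(-19902) = 1/(-467 + (18*(18 + 9*(-5)))*(-7)) - 1*(-19902) = 1/(-467 + (18*(18 - 45))*(-7)) + 19902 = 1/(-467 + (18*(-27))*(-7)) + 19902 = 1/(-467 - 486*(-7)) + 19902 = 1/(-467 + 3402) + 19902 = 1/2935 + 19902 = 58412371/2935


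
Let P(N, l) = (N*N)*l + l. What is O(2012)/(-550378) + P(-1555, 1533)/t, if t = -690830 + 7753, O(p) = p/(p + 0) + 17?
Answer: -1020079908696855/187975276553 ≈ -5426.7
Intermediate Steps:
P(N, l) = l + l*N² (P(N, l) = N²*l + l = l*N² + l = l + l*N²)
O(p) = 18 (O(p) = p/p + 17 = 1 + 17 = 18)
t = -683077
O(2012)/(-550378) + P(-1555, 1533)/t = 18/(-550378) + (1533*(1 + (-1555)²))/(-683077) = 18*(-1/550378) + (1533*(1 + 2418025))*(-1/683077) = -9/275189 + (1533*2418026)*(-1/683077) = -9/275189 + 3706833858*(-1/683077) = -9/275189 - 3706833858/683077 = -1020079908696855/187975276553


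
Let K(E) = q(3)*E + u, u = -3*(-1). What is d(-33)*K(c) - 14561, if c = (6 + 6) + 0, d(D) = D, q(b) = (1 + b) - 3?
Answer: -15056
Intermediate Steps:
q(b) = -2 + b
c = 12 (c = 12 + 0 = 12)
u = 3
K(E) = 3 + E (K(E) = (-2 + 3)*E + 3 = 1*E + 3 = E + 3 = 3 + E)
d(-33)*K(c) - 14561 = -33*(3 + 12) - 14561 = -33*15 - 14561 = -495 - 14561 = -15056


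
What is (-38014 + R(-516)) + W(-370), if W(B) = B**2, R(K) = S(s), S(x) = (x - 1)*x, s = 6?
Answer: 98916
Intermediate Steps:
S(x) = x*(-1 + x) (S(x) = (-1 + x)*x = x*(-1 + x))
R(K) = 30 (R(K) = 6*(-1 + 6) = 6*5 = 30)
(-38014 + R(-516)) + W(-370) = (-38014 + 30) + (-370)**2 = -37984 + 136900 = 98916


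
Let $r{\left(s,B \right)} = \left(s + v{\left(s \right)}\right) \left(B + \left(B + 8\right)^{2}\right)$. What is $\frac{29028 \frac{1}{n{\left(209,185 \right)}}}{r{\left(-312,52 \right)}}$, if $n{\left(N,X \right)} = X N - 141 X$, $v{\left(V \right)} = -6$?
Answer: $- \frac{2419}{1217467240} \approx -1.9869 \cdot 10^{-6}$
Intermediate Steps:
$n{\left(N,X \right)} = - 141 X + N X$ ($n{\left(N,X \right)} = N X - 141 X = - 141 X + N X$)
$r{\left(s,B \right)} = \left(-6 + s\right) \left(B + \left(8 + B\right)^{2}\right)$ ($r{\left(s,B \right)} = \left(s - 6\right) \left(B + \left(B + 8\right)^{2}\right) = \left(-6 + s\right) \left(B + \left(8 + B\right)^{2}\right)$)
$\frac{29028 \frac{1}{n{\left(209,185 \right)}}}{r{\left(-312,52 \right)}} = \frac{29028 \frac{1}{185 \left(-141 + 209\right)}}{\left(-6\right) 52 - 6 \left(8 + 52\right)^{2} + 52 \left(-312\right) - 312 \left(8 + 52\right)^{2}} = \frac{29028 \frac{1}{185 \cdot 68}}{-312 - 6 \cdot 60^{2} - 16224 - 312 \cdot 60^{2}} = \frac{29028 \cdot \frac{1}{12580}}{-312 - 21600 - 16224 - 1123200} = \frac{7257}{3145 \left(-1161336\right)} = \frac{7257}{3145} \left(- \frac{1}{1161336}\right) = - \frac{2419}{1217467240}$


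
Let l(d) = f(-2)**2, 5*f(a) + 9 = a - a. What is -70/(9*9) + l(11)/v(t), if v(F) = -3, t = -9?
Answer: -3937/2025 ≈ -1.9442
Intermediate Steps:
f(a) = -9/5 (f(a) = -9/5 + (a - a)/5 = -9/5 + (1/5)*0 = -9/5 + 0 = -9/5)
l(d) = 81/25 (l(d) = (-9/5)**2 = 81/25)
-70/(9*9) + l(11)/v(t) = -70/(9*9) + (81/25)/(-3) = -70/81 + (81/25)*(-1/3) = -70*1/81 - 27/25 = -70/81 - 27/25 = -3937/2025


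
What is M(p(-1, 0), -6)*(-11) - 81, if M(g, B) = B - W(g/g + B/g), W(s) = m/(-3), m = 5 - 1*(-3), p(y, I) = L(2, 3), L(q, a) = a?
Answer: -133/3 ≈ -44.333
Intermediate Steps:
p(y, I) = 3
m = 8 (m = 5 + 3 = 8)
W(s) = -8/3 (W(s) = 8/(-3) = 8*(-⅓) = -8/3)
M(g, B) = 8/3 + B (M(g, B) = B - 1*(-8/3) = B + 8/3 = 8/3 + B)
M(p(-1, 0), -6)*(-11) - 81 = (8/3 - 6)*(-11) - 81 = -10/3*(-11) - 81 = 110/3 - 81 = -133/3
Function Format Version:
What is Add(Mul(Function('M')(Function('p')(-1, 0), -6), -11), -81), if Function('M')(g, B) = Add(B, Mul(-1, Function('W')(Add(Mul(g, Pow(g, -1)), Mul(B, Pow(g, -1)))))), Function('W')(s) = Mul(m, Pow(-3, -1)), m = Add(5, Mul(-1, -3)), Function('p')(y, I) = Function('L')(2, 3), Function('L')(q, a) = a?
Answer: Rational(-133, 3) ≈ -44.333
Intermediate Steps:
Function('p')(y, I) = 3
m = 8 (m = Add(5, 3) = 8)
Function('W')(s) = Rational(-8, 3) (Function('W')(s) = Mul(8, Pow(-3, -1)) = Mul(8, Rational(-1, 3)) = Rational(-8, 3))
Function('M')(g, B) = Add(Rational(8, 3), B) (Function('M')(g, B) = Add(B, Mul(-1, Rational(-8, 3))) = Add(B, Rational(8, 3)) = Add(Rational(8, 3), B))
Add(Mul(Function('M')(Function('p')(-1, 0), -6), -11), -81) = Add(Mul(Add(Rational(8, 3), -6), -11), -81) = Add(Mul(Rational(-10, 3), -11), -81) = Add(Rational(110, 3), -81) = Rational(-133, 3)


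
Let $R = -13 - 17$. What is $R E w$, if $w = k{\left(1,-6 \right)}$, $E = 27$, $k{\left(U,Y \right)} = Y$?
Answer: $4860$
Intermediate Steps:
$R = -30$
$w = -6$
$R E w = \left(-30\right) 27 \left(-6\right) = \left(-810\right) \left(-6\right) = 4860$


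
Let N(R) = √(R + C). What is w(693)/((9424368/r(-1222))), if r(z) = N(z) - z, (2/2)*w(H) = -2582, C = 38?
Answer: -788801/2356092 - 1291*I*√74/1178046 ≈ -0.33479 - 0.0094271*I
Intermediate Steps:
N(R) = √(38 + R) (N(R) = √(R + 38) = √(38 + R))
w(H) = -2582
r(z) = √(38 + z) - z
w(693)/((9424368/r(-1222))) = -(788801/2356092 + 1291*√(38 - 1222)/4712184) = -(788801/2356092 + 1291*I*√74/1178046) = -2582*(611/4712184 + I*√74/2356092) = -788801/2356092 - 1291*I*√74/1178046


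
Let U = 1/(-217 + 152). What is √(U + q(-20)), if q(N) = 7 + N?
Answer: 3*I*√6110/65 ≈ 3.6077*I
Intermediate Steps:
U = -1/65 (U = 1/(-65) = -1/65 ≈ -0.015385)
√(U + q(-20)) = √(-1/65 + (7 - 20)) = √(-1/65 - 13) = √(-846/65) = 3*I*√6110/65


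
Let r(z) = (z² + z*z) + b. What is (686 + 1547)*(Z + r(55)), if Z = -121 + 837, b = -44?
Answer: 15010226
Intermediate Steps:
r(z) = -44 + 2*z² (r(z) = (z² + z*z) - 44 = (z² + z²) - 44 = 2*z² - 44 = -44 + 2*z²)
Z = 716
(686 + 1547)*(Z + r(55)) = (686 + 1547)*(716 + (-44 + 2*55²)) = 2233*(716 + (-44 + 2*3025)) = 2233*(716 + (-44 + 6050)) = 2233*(716 + 6006) = 2233*6722 = 15010226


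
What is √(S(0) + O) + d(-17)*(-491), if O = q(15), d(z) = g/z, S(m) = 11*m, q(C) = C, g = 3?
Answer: 1473/17 + √15 ≈ 90.520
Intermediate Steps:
d(z) = 3/z
O = 15
√(S(0) + O) + d(-17)*(-491) = √(11*0 + 15) + (3/(-17))*(-491) = √(0 + 15) + (3*(-1/17))*(-491) = √15 - 3/17*(-491) = √15 + 1473/17 = 1473/17 + √15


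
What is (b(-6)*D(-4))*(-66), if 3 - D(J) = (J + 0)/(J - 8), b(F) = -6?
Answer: 1056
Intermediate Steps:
D(J) = 3 - J/(-8 + J) (D(J) = 3 - (J + 0)/(J - 8) = 3 - J/(-8 + J))
(b(-6)*D(-4))*(-66) = -12*(-12 - 4)/(-8 - 4)*(-66) = -12*(-16)/(-12)*(-66) = -12*(-1)*(-16)/12*(-66) = -6*8/3*(-66) = -16*(-66) = 1056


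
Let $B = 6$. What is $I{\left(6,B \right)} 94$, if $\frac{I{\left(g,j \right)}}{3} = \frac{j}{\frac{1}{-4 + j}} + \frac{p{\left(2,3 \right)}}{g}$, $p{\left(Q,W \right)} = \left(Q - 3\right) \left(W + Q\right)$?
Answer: $3149$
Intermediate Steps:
$p{\left(Q,W \right)} = \left(-3 + Q\right) \left(Q + W\right)$
$I{\left(g,j \right)} = - \frac{15}{g} + 3 j \left(-4 + j\right)$ ($I{\left(g,j \right)} = 3 \left(\frac{j}{\frac{1}{-4 + j}} + \frac{2^{2} - 6 - 9 + 2 \cdot 3}{g}\right) = 3 \left(j \left(-4 + j\right) + \frac{4 - 6 - 9 + 6}{g}\right) = 3 \left(j \left(-4 + j\right) - \frac{5}{g}\right) = 3 \left(- \frac{5}{g} + j \left(-4 + j\right)\right) = - \frac{15}{g} + 3 j \left(-4 + j\right)$)
$I{\left(6,B \right)} 94 = \frac{3 \left(-5 + 6 \cdot 6 \left(-4 + 6\right)\right)}{6} \cdot 94 = 3 \cdot \frac{1}{6} \left(-5 + 6 \cdot 6 \cdot 2\right) 94 = 3 \cdot \frac{1}{6} \left(-5 + 72\right) 94 = 3 \cdot \frac{1}{6} \cdot 67 \cdot 94 = \frac{67}{2} \cdot 94 = 3149$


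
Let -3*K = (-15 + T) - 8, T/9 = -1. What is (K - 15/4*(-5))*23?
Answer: 8119/12 ≈ 676.58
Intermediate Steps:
T = -9 (T = 9*(-1) = -9)
K = 32/3 (K = -((-15 - 9) - 8)/3 = -(-24 - 8)/3 = -⅓*(-32) = 32/3 ≈ 10.667)
(K - 15/4*(-5))*23 = (32/3 - 15/4*(-5))*23 = (32/3 + 75/4)*23 = (353/12)*23 = 8119/12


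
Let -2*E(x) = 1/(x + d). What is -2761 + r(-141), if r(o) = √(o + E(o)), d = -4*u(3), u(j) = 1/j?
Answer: -2761 + 3*I*√11425666/854 ≈ -2761.0 + 11.874*I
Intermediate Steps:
d = -4/3 ≈ -1.3333
E(x) = -1/(2*(-4/3 + x)) (E(x) = -1/(2*(x - 4/3)) = -1/(2*(-4/3 + x)))
r(o) = √(o - 3/(-8 + 6*o))
-2761 + r(-141) = -2761 + √2*√(-3/(-4 + 3*(-141)) + 2*(-141))/2 = -2761 + √2*√(-3/(-4 - 423) - 282)/2 = -2761 + √2*√(-3/(-427) - 282)/2 = -2761 + √2*√(-3*(-1/427) - 282)/2 = -2761 + √2*√(3/427 - 282)/2 = -2761 + √2*√(-120411/427)/2 = -2761 + √2*(3*I*√5712833/427)/2 = -2761 + 3*I*√11425666/854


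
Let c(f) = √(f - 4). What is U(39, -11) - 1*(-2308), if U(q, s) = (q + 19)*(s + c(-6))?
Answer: 1670 + 58*I*√10 ≈ 1670.0 + 183.41*I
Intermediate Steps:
c(f) = √(-4 + f)
U(q, s) = (19 + q)*(s + I*√10) (U(q, s) = (q + 19)*(s + √(-4 - 6)) = (19 + q)*(s + √(-10)) = (19 + q)*(s + I*√10))
U(39, -11) - 1*(-2308) = (19*(-11) + 39*(-11) + 19*I*√10 + I*39*√10) - 1*(-2308) = (-209 - 429 + 19*I*√10 + 39*I*√10) + 2308 = (-638 + 58*I*√10) + 2308 = 1670 + 58*I*√10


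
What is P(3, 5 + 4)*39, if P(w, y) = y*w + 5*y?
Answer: 2808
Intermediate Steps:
P(w, y) = 5*y + w*y (P(w, y) = w*y + 5*y = 5*y + w*y)
P(3, 5 + 4)*39 = ((5 + 4)*(5 + 3))*39 = (9*8)*39 = 72*39 = 2808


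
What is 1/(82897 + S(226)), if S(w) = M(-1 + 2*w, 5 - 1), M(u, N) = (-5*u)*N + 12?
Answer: 1/73889 ≈ 1.3534e-5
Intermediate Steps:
M(u, N) = 12 - 5*N*u (M(u, N) = -5*N*u + 12 = 12 - 5*N*u)
S(w) = 32 - 40*w (S(w) = 12 - 5*(5 - 1)*(-1 + 2*w) = 12 - 5*4*(-1 + 2*w) = 12 + (20 - 40*w) = 32 - 40*w)
1/(82897 + S(226)) = 1/(82897 + (32 - 40*226)) = 1/(82897 + (32 - 9040)) = 1/(82897 - 9008) = 1/73889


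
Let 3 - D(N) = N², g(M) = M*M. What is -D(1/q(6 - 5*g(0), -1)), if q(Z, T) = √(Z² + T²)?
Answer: -110/37 ≈ -2.9730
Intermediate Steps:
g(M) = M²
q(Z, T) = √(T² + Z²)
D(N) = 3 - N²
-D(1/q(6 - 5*g(0), -1)) = -(3 - (1/(√((-1)² + (6 - 5*0²)²)))²) = -(3 - (1/(√(1 + (6 - 5*0)²)))²) = -(3 - (1/(√(1 + (6 + 0)²)))²) = -(3 - (1/(√(1 + 6²)))²) = -(3 - (1/(√(1 + 36)))²) = -(3 - (1/(√37))²) = -(3 - (√37/37)²) = -(3 - 1*1/37) = -(3 - 1/37) = -1*110/37 = -110/37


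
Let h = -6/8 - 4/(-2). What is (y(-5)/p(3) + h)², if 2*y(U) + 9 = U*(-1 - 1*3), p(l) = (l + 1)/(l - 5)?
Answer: 9/4 ≈ 2.2500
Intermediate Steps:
p(l) = (1 + l)/(-5 + l)
y(U) = -9/2 - 2*U (y(U) = -9/2 + (U*(-1 - 1*3))/2 = -9/2 + (U*(-1 - 3))/2 = -9/2 + (U*(-4))/2 = -9/2 + (-4*U)/2 = -9/2 - 2*U)
h = 5/4 (h = -6*⅛ - 4*(-½) = -¾ + 2 = 5/4 ≈ 1.2500)
(y(-5)/p(3) + h)² = ((-9/2 - 2*(-5))/(((1 + 3)/(-5 + 3))) + 5/4)² = ((-9/2 + 10)/((4/(-2))) + 5/4)² = (11/(2*((-½*4))) + 5/4)² = ((11/2)/(-2) + 5/4)² = ((11/2)*(-½) + 5/4)² = (-11/4 + 5/4)² = (-3/2)² = 9/4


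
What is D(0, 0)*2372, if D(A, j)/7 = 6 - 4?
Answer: 33208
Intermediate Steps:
D(A, j) = 14 (D(A, j) = 7*(6 - 4) = 7*2 = 14)
D(0, 0)*2372 = 14*2372 = 33208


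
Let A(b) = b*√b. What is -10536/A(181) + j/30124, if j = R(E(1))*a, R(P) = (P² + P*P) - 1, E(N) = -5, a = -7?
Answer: -343/30124 - 10536*√181/32761 ≈ -4.3381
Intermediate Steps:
R(P) = -1 + 2*P² (R(P) = (P² + P²) - 1 = 2*P² - 1 = -1 + 2*P²)
j = -343 (j = (-1 + 2*(-5)²)*(-7) = (-1 + 2*25)*(-7) = (-1 + 50)*(-7) = 49*(-7) = -343)
A(b) = b^(3/2)
-10536/A(181) + j/30124 = -10536*√181/32761 - 343/30124 = -343/30124 - 10536*√181/32761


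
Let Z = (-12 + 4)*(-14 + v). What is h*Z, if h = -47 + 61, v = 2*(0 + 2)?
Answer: 1120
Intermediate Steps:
v = 4 (v = 2*2 = 4)
h = 14
Z = 80 (Z = (-12 + 4)*(-14 + 4) = -8*(-10) = 80)
h*Z = 14*80 = 1120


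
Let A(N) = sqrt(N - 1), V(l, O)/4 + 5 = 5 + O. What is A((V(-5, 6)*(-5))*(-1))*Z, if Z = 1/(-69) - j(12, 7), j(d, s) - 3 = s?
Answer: -691*sqrt(119)/69 ≈ -109.25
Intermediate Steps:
V(l, O) = 4*O (V(l, O) = -20 + 4*(5 + O) = -20 + (20 + 4*O) = 4*O)
j(d, s) = 3 + s
A(N) = sqrt(-1 + N)
Z = -691/69 (Z = 1/(-69) - (3 + 7) = -1/69 - 1*10 = -1/69 - 10 = -691/69 ≈ -10.014)
A((V(-5, 6)*(-5))*(-1))*Z = sqrt(-1 + ((4*6)*(-5))*(-1))*(-691/69) = sqrt(-1 + (24*(-5))*(-1))*(-691/69) = sqrt(-1 - 120*(-1))*(-691/69) = sqrt(-1 + 120)*(-691/69) = sqrt(119)*(-691/69) = -691*sqrt(119)/69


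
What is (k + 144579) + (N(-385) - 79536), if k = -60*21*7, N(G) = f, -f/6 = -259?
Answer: 57777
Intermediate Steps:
f = 1554 (f = -6*(-259) = 1554)
N(G) = 1554
k = -8820 (k = -1260*7 = -8820)
(k + 144579) + (N(-385) - 79536) = (-8820 + 144579) + (1554 - 79536) = 135759 - 77982 = 57777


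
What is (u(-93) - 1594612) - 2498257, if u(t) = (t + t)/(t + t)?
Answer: -4092868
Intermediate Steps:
u(t) = 1 (u(t) = (2*t)/((2*t)) = (2*t)*(1/(2*t)) = 1)
(u(-93) - 1594612) - 2498257 = (1 - 1594612) - 2498257 = -1594611 - 2498257 = -4092868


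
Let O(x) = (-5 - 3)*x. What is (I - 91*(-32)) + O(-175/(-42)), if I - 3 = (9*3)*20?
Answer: 10265/3 ≈ 3421.7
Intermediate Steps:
O(x) = -8*x
I = 543 (I = 3 + (9*3)*20 = 3 + 27*20 = 3 + 540 = 543)
(I - 91*(-32)) + O(-175/(-42)) = (543 - 91*(-32)) - (-1400)/(-42) = (543 + 2912) - (-1400)*(-1)/42 = 3455 - 8*25/6 = 3455 - 100/3 = 10265/3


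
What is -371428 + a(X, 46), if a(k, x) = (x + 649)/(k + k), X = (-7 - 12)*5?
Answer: -14114403/38 ≈ -3.7143e+5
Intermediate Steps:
X = -95 (X = -19*5 = -95)
a(k, x) = (649 + x)/(2*k) (a(k, x) = (649 + x)/((2*k)) = (649 + x)*(1/(2*k)) = (649 + x)/(2*k))
-371428 + a(X, 46) = -371428 + (1/2)*(649 + 46)/(-95) = -371428 + (1/2)*(-1/95)*695 = -371428 - 139/38 = -14114403/38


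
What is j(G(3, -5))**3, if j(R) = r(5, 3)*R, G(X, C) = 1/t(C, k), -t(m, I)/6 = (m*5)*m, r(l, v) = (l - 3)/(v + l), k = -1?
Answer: -1/27000000000 ≈ -3.7037e-11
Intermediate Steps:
r(l, v) = (-3 + l)/(l + v)
t(m, I) = -30*m**2 (t(m, I) = -6*m*5*m = -6*5*m*m = -30*m**2)
G(X, C) = -1/(30*C**2) (G(X, C) = 1/(-30*C**2) = -1/(30*C**2))
j(R) = R/4 (j(R) = ((-3 + 5)/(5 + 3))*R = (2/8)*R = ((1/8)*2)*R = R/4)
j(G(3, -5))**3 = ((-1/30/(-5)**2)/4)**3 = ((-1/30*1/25)/4)**3 = ((1/4)*(-1/750))**3 = (-1/3000)**3 = -1/27000000000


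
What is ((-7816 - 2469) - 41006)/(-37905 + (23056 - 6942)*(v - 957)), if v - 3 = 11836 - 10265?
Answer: -51291/9904433 ≈ -0.0051786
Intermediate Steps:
v = 1574 (v = 3 + (11836 - 10265) = 3 + 1571 = 1574)
((-7816 - 2469) - 41006)/(-37905 + (23056 - 6942)*(v - 957)) = ((-7816 - 2469) - 41006)/(-37905 + (23056 - 6942)*(1574 - 957)) = (-10285 - 41006)/(-37905 + 16114*617) = -51291/(-37905 + 9942338) = -51291/9904433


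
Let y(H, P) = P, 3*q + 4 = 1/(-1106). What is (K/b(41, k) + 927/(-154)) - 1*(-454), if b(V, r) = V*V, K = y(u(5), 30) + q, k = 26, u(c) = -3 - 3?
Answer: 4581009483/10225523 ≈ 448.00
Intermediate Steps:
u(c) = -6
q = -1475/1106 (q = -4/3 + (1/3)/(-1106) = -4/3 + (1/3)*(-1/1106) = -4/3 - 1/3318 = -1475/1106 ≈ -1.3336)
K = 31705/1106 (K = 30 - 1475/1106 = 31705/1106 ≈ 28.666)
b(V, r) = V**2
(K/b(41, k) + 927/(-154)) - 1*(-454) = (31705/(1106*(41**2)) + 927/(-154)) - 1*(-454) = ((31705/1106)/1681 + 927*(-1/154)) + 454 = ((31705/1106)*(1/1681) - 927/154) + 454 = (31705/1859186 - 927/154) + 454 = -61377959/10225523 + 454 = 4581009483/10225523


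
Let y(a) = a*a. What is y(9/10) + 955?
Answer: 95581/100 ≈ 955.81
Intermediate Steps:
y(a) = a**2
y(9/10) + 955 = (9/10)**2 + 955 = 81/100 + 955 = 95581/100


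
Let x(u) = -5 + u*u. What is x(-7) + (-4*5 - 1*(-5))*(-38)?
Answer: 614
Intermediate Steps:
x(u) = -5 + u²
x(-7) + (-4*5 - 1*(-5))*(-38) = (-5 + (-7)²) + (-4*5 - 1*(-5))*(-38) = (-5 + 49) + (-20 + 5)*(-38) = 44 - 15*(-38) = 44 + 570 = 614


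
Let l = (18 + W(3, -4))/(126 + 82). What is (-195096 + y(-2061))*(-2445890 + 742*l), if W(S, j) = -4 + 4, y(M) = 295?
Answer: 24775364089741/52 ≈ 4.7645e+11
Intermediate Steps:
W(S, j) = 0
l = 9/104 (l = (18 + 0)/(126 + 82) = 18/208 = 18*(1/208) = 9/104 ≈ 0.086538)
(-195096 + y(-2061))*(-2445890 + 742*l) = (-195096 + 295)*(-2445890 + 742*(9/104)) = -194801*(-2445890 + 3339/52) = -194801*(-127182941/52) = 24775364089741/52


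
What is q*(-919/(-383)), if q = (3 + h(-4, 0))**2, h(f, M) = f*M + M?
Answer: 8271/383 ≈ 21.595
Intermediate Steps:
h(f, M) = M + M*f (h(f, M) = M*f + M = M + M*f)
q = 9 (q = (3 + 0*(1 - 4))**2 = (3 + 0*(-3))**2 = (3 + 0)**2 = 3**2 = 9)
q*(-919/(-383)) = 9*(-919/(-383)) = 9*(-919*(-1/383)) = 9*(919/383) = 8271/383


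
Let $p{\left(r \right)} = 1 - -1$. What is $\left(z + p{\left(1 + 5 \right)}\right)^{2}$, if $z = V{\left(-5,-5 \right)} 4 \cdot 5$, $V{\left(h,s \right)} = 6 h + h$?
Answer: $487204$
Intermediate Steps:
$V{\left(h,s \right)} = 7 h$
$p{\left(r \right)} = 2$ ($p{\left(r \right)} = 1 + 1 = 2$)
$z = -700$ ($z = 7 \left(-5\right) 4 \cdot 5 = \left(-35\right) 4 \cdot 5 = \left(-140\right) 5 = -700$)
$\left(z + p{\left(1 + 5 \right)}\right)^{2} = \left(-700 + 2\right)^{2} = \left(-698\right)^{2} = 487204$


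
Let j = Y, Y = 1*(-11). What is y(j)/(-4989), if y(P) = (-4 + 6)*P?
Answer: 22/4989 ≈ 0.0044097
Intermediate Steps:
Y = -11
j = -11
y(P) = 2*P
y(j)/(-4989) = (2*(-11))/(-4989) = -22*(-1/4989) = 22/4989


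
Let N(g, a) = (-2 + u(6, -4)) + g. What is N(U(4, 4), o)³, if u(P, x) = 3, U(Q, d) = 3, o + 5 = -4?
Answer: 64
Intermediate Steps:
o = -9 (o = -5 - 4 = -9)
N(g, a) = 1 + g (N(g, a) = (-2 + 3) + g = 1 + g)
N(U(4, 4), o)³ = (1 + 3)³ = 4³ = 64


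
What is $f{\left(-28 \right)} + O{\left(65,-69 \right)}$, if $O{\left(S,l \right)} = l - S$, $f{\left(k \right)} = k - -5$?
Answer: $-157$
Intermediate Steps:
$f{\left(k \right)} = 5 + k$ ($f{\left(k \right)} = k + 5 = 5 + k$)
$f{\left(-28 \right)} + O{\left(65,-69 \right)} = \left(5 - 28\right) - 134 = -23 - 134 = -157$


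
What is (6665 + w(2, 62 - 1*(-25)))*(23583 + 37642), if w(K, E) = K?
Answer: 408187075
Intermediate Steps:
(6665 + w(2, 62 - 1*(-25)))*(23583 + 37642) = (6665 + 2)*(23583 + 37642) = 6667*61225 = 408187075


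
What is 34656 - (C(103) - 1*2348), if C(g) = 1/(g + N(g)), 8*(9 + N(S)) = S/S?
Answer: 27864004/753 ≈ 37004.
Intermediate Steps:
N(S) = -71/8 (N(S) = -9 + (S/S)/8 = -9 + (⅛)*1 = -9 + ⅛ = -71/8)
C(g) = 1/(-71/8 + g) (C(g) = 1/(g - 71/8) = 1/(-71/8 + g))
34656 - (C(103) - 1*2348) = 34656 - (8/(-71 + 8*103) - 1*2348) = 34656 - (8/(-71 + 824) - 2348) = 34656 - (8/753 - 2348) = 34656 - 1*(-1768036/753) = 34656 + 1768036/753 = 27864004/753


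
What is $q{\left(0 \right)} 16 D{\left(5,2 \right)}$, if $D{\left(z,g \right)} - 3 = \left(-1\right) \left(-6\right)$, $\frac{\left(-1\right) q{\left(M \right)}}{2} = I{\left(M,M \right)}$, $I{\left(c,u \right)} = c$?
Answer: $0$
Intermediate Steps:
$q{\left(M \right)} = - 2 M$
$D{\left(z,g \right)} = 9$ ($D{\left(z,g \right)} = 3 - -6 = 3 + 6 = 9$)
$q{\left(0 \right)} 16 D{\left(5,2 \right)} = \left(-2\right) 0 \cdot 16 \cdot 9 = 0 \cdot 16 \cdot 9 = 0 \cdot 9 = 0$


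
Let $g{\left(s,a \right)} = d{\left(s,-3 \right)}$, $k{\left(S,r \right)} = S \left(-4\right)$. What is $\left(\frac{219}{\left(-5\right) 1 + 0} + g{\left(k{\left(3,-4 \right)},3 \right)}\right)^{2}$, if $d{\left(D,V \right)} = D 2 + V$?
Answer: $\frac{125316}{25} \approx 5012.6$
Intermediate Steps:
$k{\left(S,r \right)} = - 4 S$
$d{\left(D,V \right)} = V + 2 D$ ($d{\left(D,V \right)} = 2 D + V = V + 2 D$)
$g{\left(s,a \right)} = -3 + 2 s$
$\left(\frac{219}{\left(-5\right) 1 + 0} + g{\left(k{\left(3,-4 \right)},3 \right)}\right)^{2} = \left(\frac{219}{\left(-5\right) 1 + 0} + \left(-3 + 2 \left(\left(-4\right) 3\right)\right)\right)^{2} = \left(\frac{219}{-5 + 0} + \left(-3 + 2 \left(-12\right)\right)\right)^{2} = \left(\frac{219}{-5} - 27\right)^{2} = \left(219 \left(- \frac{1}{5}\right) - 27\right)^{2} = \left(- \frac{219}{5} - 27\right)^{2} = \left(- \frac{354}{5}\right)^{2} = \frac{125316}{25}$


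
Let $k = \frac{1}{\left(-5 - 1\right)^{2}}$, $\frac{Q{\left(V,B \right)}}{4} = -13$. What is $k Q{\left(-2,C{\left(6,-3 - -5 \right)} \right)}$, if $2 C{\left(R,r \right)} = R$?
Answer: $- \frac{13}{9} \approx -1.4444$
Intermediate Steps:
$C{\left(R,r \right)} = \frac{R}{2}$
$Q{\left(V,B \right)} = -52$ ($Q{\left(V,B \right)} = 4 \left(-13\right) = -52$)
$k = \frac{1}{36}$ ($k = \frac{1}{\left(-6\right)^{2}} = \frac{1}{36} \approx 0.027778$)
$k Q{\left(-2,C{\left(6,-3 - -5 \right)} \right)} = \frac{1}{36} \left(-52\right) = - \frac{13}{9}$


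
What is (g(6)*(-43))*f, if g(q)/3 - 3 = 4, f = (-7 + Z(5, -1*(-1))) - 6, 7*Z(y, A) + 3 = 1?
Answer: 11997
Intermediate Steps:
Z(y, A) = -2/7 (Z(y, A) = -3/7 + (⅐)*1 = -3/7 + ⅐ = -2/7)
f = -93/7 (f = (-7 - 2/7) - 6 = -51/7 - 6 = -93/7 ≈ -13.286)
g(q) = 21 (g(q) = 9 + 3*4 = 9 + 12 = 21)
(g(6)*(-43))*f = (21*(-43))*(-93/7) = -903*(-93/7) = 11997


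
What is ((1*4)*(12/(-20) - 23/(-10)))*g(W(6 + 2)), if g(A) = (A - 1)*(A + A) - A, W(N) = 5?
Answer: 238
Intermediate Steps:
g(A) = -A + 2*A*(-1 + A) (g(A) = (-1 + A)*(2*A) - A = 2*A*(-1 + A) - A = -A + 2*A*(-1 + A))
((1*4)*(12/(-20) - 23/(-10)))*g(W(6 + 2)) = ((1*4)*(12/(-20) - 23/(-10)))*(5*(-3 + 2*5)) = (4*(12*(-1/20) - 23*(-1/10)))*(5*(-3 + 10)) = (4*(-3/5 + 23/10))*(5*7) = (4*(17/10))*35 = (34/5)*35 = 238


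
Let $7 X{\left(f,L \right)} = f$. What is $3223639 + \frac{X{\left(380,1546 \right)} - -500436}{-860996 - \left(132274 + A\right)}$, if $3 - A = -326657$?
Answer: $\frac{14892420636729}{4619755} \approx 3.2236 \cdot 10^{6}$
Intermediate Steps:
$X{\left(f,L \right)} = \frac{f}{7}$
$A = 326660$ ($A = 3 - -326657 = 3 + 326657 = 326660$)
$3223639 + \frac{X{\left(380,1546 \right)} - -500436}{-860996 - \left(132274 + A\right)} = 3223639 + \frac{\frac{1}{7} \cdot 380 - -500436}{-860996 - 458934} = 3223639 + \frac{\frac{380}{7} + 500436}{-860996 - 458934} = 3223639 + \frac{3503432}{7 \left(-860996 - 458934\right)} = 3223639 + \frac{3503432}{7 \left(-1319930\right)} = 3223639 + \frac{3503432}{7} \left(- \frac{1}{1319930}\right) = 3223639 - \frac{1751716}{4619755} = \frac{14892420636729}{4619755}$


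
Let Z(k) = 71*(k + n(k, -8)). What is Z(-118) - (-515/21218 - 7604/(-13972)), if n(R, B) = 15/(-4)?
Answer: -12440826765/1439116 ≈ -8644.8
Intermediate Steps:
n(R, B) = -15/4 (n(R, B) = 15*(-1/4) = -15/4)
Z(k) = -1065/4 + 71*k (Z(k) = 71*(k - 15/4) = 71*(-15/4 + k) = -1065/4 + 71*k)
Z(-118) - (-515/21218 - 7604/(-13972)) = (-1065/4 + 71*(-118)) - (-515/21218 - 7604/(-13972)) = (-1065/4 - 8378) - (-515*1/21218 - 7604*(-1/13972)) = -34577/4 - (-5/206 + 1901/3493) = -34577/4 - 1*374141/719558 = -34577/4 - 374141/719558 = -12440826765/1439116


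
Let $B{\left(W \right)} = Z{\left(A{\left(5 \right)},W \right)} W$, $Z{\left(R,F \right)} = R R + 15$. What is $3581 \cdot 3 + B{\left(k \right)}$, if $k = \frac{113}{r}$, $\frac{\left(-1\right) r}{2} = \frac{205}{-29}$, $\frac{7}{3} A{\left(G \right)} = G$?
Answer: $\frac{21897279}{2009} \approx 10900.0$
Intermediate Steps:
$A{\left(G \right)} = \frac{3 G}{7}$
$Z{\left(R,F \right)} = 15 + R^{2}$ ($Z{\left(R,F \right)} = R^{2} + 15 = 15 + R^{2}$)
$r = \frac{410}{29}$ ($r = - 2 \frac{205}{-29} = - 2 \cdot 205 \left(- \frac{1}{29}\right) = \left(-2\right) \left(- \frac{205}{29}\right) = \frac{410}{29} \approx 14.138$)
$k = \frac{3277}{410}$ ($k = \frac{113}{\frac{410}{29}} = 113 \cdot \frac{29}{410} = \frac{3277}{410} \approx 7.9927$)
$B{\left(W \right)} = \frac{960 W}{49}$ ($B{\left(W \right)} = \left(15 + \left(\frac{3}{7} \cdot 5\right)^{2}\right) W = \left(15 + \left(\frac{15}{7}\right)^{2}\right) W = \left(15 + \frac{225}{49}\right) W = \frac{960 W}{49}$)
$3581 \cdot 3 + B{\left(k \right)} = 3581 \cdot 3 + \frac{960}{49} \cdot \frac{3277}{410} = 10743 + \frac{314592}{2009} = \frac{21897279}{2009}$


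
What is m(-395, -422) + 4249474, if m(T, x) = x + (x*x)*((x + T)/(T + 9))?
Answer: 892814350/193 ≈ 4.6260e+6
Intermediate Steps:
m(T, x) = x + x²*(T + x)/(9 + T) (m(T, x) = x + x²*((T + x)/(9 + T)) = x + x²*(T + x)/(9 + T))
m(-395, -422) + 4249474 = -422*(9 - 395 + (-422)² - 395*(-422))/(9 - 395) + 4249474 = -422*(9 - 395 + 178084 + 166690)/(-386) + 4249474 = -422*(-1/386)*344388 + 4249474 = 72665868/193 + 4249474 = 892814350/193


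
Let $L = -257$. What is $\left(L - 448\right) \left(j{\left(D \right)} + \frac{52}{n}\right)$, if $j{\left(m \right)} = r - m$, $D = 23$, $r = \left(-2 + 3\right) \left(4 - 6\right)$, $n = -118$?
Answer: $\frac{1058205}{59} \approx 17936.0$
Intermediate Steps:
$r = -2$ ($r = 1 \left(-2\right) = -2$)
$j{\left(m \right)} = -2 - m$
$\left(L - 448\right) \left(j{\left(D \right)} + \frac{52}{n}\right) = \left(-257 - 448\right) \left(\left(-2 - 23\right) + \frac{52}{-118}\right) = - 705 \left(\left(-2 - 23\right) + 52 \left(- \frac{1}{118}\right)\right) = - 705 \left(-25 - \frac{26}{59}\right) = \left(-705\right) \left(- \frac{1501}{59}\right) = \frac{1058205}{59}$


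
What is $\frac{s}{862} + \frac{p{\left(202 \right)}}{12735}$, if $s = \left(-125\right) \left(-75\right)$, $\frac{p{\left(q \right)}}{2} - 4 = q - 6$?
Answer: $\frac{23947085}{2195514} \approx 10.907$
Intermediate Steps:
$p{\left(q \right)} = -4 + 2 q$ ($p{\left(q \right)} = 8 + 2 \left(q - 6\right) = 8 + 2 \left(-6 + q\right) = 8 + \left(-12 + 2 q\right) = -4 + 2 q$)
$s = 9375$
$\frac{s}{862} + \frac{p{\left(202 \right)}}{12735} = \frac{9375}{862} + \frac{-4 + 2 \cdot 202}{12735} = 9375 \cdot \frac{1}{862} + \left(-4 + 404\right) \frac{1}{12735} = \frac{9375}{862} + 400 \cdot \frac{1}{12735} = \frac{9375}{862} + \frac{80}{2547} = \frac{23947085}{2195514}$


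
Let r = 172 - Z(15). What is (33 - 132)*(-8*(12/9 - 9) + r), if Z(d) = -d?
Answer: -24585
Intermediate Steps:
r = 187 (r = 172 - (-1)*15 = 172 - 1*(-15) = 172 + 15 = 187)
(33 - 132)*(-8*(12/9 - 9) + r) = (33 - 132)*(-8*(12/9 - 9) + 187) = -99*(-8*(12*(1/9) - 9) + 187) = -99*(-8*(4/3 - 9) + 187) = -99*(-8*(-23/3) + 187) = -99*(184/3 + 187) = -99*745/3 = -24585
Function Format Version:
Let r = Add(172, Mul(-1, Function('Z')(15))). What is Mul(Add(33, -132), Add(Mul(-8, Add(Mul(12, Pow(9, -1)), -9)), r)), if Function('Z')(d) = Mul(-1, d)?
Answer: -24585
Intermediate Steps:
r = 187 (r = Add(172, Mul(-1, Mul(-1, 15))) = Add(172, Mul(-1, -15)) = Add(172, 15) = 187)
Mul(Add(33, -132), Add(Mul(-8, Add(Mul(12, Pow(9, -1)), -9)), r)) = Mul(Add(33, -132), Add(Mul(-8, Add(Mul(12, Pow(9, -1)), -9)), 187)) = Mul(-99, Add(Mul(-8, Add(Mul(12, Rational(1, 9)), -9)), 187)) = Mul(-99, Add(Mul(-8, Add(Rational(4, 3), -9)), 187)) = Mul(-99, Add(Mul(-8, Rational(-23, 3)), 187)) = Mul(-99, Add(Rational(184, 3), 187)) = Mul(-99, Rational(745, 3)) = -24585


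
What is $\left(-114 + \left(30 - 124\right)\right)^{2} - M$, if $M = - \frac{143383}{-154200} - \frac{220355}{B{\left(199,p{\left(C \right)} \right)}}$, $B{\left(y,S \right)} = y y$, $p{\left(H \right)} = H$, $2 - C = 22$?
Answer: $\frac{264218800419617}{6106474200} \approx 43269.0$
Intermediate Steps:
$C = -20$ ($C = 2 - 22 = -20$)
$B{\left(y,S \right)} = y^{2}$
$M = - \frac{28300630817}{6106474200}$ ($M = - \frac{143383}{-154200} - \frac{220355}{199^{2}} = \left(-143383\right) \left(- \frac{1}{154200}\right) - \frac{220355}{39601} = \frac{143383}{154200} - \frac{220355}{39601} = - \frac{28300630817}{6106474200} \approx -4.6345$)
$\left(-114 + \left(30 - 124\right)\right)^{2} - M = \left(-114 + \left(30 - 124\right)\right)^{2} - - \frac{28300630817}{6106474200} = \left(-114 - 94\right)^{2} + \frac{28300630817}{6106474200} = \left(-208\right)^{2} + \frac{28300630817}{6106474200} = 43264 + \frac{28300630817}{6106474200} = \frac{264218800419617}{6106474200}$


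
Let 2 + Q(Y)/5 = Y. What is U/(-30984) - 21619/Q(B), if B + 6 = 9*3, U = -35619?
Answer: -222153097/981160 ≈ -226.42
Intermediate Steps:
B = 21 (B = -6 + 9*3 = -6 + 27 = 21)
Q(Y) = -10 + 5*Y
U/(-30984) - 21619/Q(B) = -35619/(-30984) - 21619/(-10 + 5*21) = -35619*(-1/30984) - 21619/(-10 + 105) = 11873/10328 - 21619/95 = -222153097/981160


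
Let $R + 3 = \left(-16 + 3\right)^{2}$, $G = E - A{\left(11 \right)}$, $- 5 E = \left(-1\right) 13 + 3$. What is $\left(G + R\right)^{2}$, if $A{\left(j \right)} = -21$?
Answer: $35721$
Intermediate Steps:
$E = 2$ ($E = - \frac{\left(-1\right) 13 + 3}{5} = - \frac{-13 + 3}{5} = \left(- \frac{1}{5}\right) \left(-10\right) = 2$)
$G = 23$ ($G = 2 - -21 = 2 + 21 = 23$)
$R = 166$ ($R = -3 + \left(-16 + 3\right)^{2} = -3 + \left(-13\right)^{2} = -3 + 169 = 166$)
$\left(G + R\right)^{2} = \left(23 + 166\right)^{2} = 189^{2} = 35721$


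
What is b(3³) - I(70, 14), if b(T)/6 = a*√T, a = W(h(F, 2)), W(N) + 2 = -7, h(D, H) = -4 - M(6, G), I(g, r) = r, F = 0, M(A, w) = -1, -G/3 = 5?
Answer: -14 - 162*√3 ≈ -294.59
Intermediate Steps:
G = -15 (G = -3*5 = -15)
h(D, H) = -3 (h(D, H) = -4 - 1*(-1) = -4 + 1 = -3)
W(N) = -9 (W(N) = -2 - 7 = -9)
a = -9
b(T) = -54*√T (b(T) = 6*(-9*√T) = -54*√T)
b(3³) - I(70, 14) = -54*3*√3 - 1*14 = -162*√3 - 14 = -14 - 162*√3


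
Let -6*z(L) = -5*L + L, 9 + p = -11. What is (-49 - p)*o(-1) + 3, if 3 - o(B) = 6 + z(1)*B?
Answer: 212/3 ≈ 70.667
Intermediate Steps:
p = -20 (p = -9 - 11 = -20)
z(L) = 2*L/3 (z(L) = -(-5*L + L)/6 = -(-2)*L/3 = 2*L/3)
o(B) = -3 - 2*B/3 (o(B) = 3 - (6 + ((⅔)*1)*B) = 3 - (6 + 2*B/3) = 3 + (-6 - 2*B/3) = -3 - 2*B/3)
(-49 - p)*o(-1) + 3 = (-49 - 1*(-20))*(-3 - ⅔*(-1)) + 3 = (-49 + 20)*(-3 + ⅔) + 3 = -29*(-7/3) + 3 = 203/3 + 3 = 212/3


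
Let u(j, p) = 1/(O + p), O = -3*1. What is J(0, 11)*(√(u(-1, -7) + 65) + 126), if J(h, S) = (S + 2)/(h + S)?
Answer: 1638/11 + 13*√6490/110 ≈ 158.43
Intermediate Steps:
O = -3
J(h, S) = (2 + S)/(S + h)
u(j, p) = 1/(-3 + p)
J(0, 11)*(√(u(-1, -7) + 65) + 126) = ((2 + 11)/(11 + 0))*(√(1/(-3 - 7) + 65) + 126) = (13/11)*(√(1/(-10) + 65) + 126) = ((1/11)*13)*(√(-⅒ + 65) + 126) = 13*(√(649/10) + 126)/11 = 13*(√6490/10 + 126)/11 = 13*(126 + √6490/10)/11 = 1638/11 + 13*√6490/110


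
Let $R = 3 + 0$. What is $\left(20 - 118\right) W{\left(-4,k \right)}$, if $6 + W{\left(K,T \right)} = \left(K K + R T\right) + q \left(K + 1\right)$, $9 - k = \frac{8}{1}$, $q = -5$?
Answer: $-2744$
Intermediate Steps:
$k = 1$ ($k = 9 - \frac{8}{1} = 9 - 8 \cdot 1 = 9 - 8 = 1$)
$R = 3$
$W{\left(K,T \right)} = -11 + K^{2} - 5 K + 3 T$ ($W{\left(K,T \right)} = -6 - \left(- 3 T + 5 \left(K + 1\right) - K K\right) = -6 - \left(- K^{2} - 3 T + 5 \left(1 + K\right)\right) = -6 - \left(5 - K^{2} - 3 T + 5 K\right) = -6 + \left(-5 + K^{2} - 5 K + 3 T\right) = -11 + K^{2} - 5 K + 3 T$)
$\left(20 - 118\right) W{\left(-4,k \right)} = \left(20 - 118\right) \left(-11 + \left(-4\right)^{2} - -20 + 3 \cdot 1\right) = - 98 \left(-11 + 16 + 20 + 3\right) = \left(-98\right) 28 = -2744$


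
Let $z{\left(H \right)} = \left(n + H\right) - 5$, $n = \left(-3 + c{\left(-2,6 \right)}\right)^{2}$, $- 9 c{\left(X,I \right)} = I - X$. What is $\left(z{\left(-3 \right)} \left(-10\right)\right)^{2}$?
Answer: $\frac{33292900}{6561} \approx 5074.4$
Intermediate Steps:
$c{\left(X,I \right)} = - \frac{I}{9} + \frac{X}{9}$ ($c{\left(X,I \right)} = - \frac{I - X}{9} = - \frac{I}{9} + \frac{X}{9}$)
$n = \frac{1225}{81}$ ($n = \left(-3 + \left(\left(- \frac{1}{9}\right) 6 + \frac{1}{9} \left(-2\right)\right)\right)^{2} = \left(-3 - \frac{8}{9}\right)^{2} = \left(- \frac{35}{9}\right)^{2} = \frac{1225}{81} \approx 15.123$)
$z{\left(H \right)} = \frac{820}{81} + H$ ($z{\left(H \right)} = \left(\frac{1225}{81} + H\right) - 5 = \frac{820}{81} + H$)
$\left(z{\left(-3 \right)} \left(-10\right)\right)^{2} = \left(\left(\frac{820}{81} - 3\right) \left(-10\right)\right)^{2} = \left(\frac{577}{81} \left(-10\right)\right)^{2} = \left(- \frac{5770}{81}\right)^{2} = \frac{33292900}{6561}$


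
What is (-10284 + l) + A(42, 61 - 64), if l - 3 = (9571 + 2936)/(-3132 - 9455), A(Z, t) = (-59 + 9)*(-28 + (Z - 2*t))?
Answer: -142006454/12587 ≈ -11282.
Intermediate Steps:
A(Z, t) = 1400 - 50*Z + 100*t (A(Z, t) = -50*(-28 + Z - 2*t) = 1400 - 50*Z + 100*t)
l = 25254/12587 (l = 3 + (9571 + 2936)/(-3132 - 9455) = 3 + 12507/(-12587) = 3 + 12507*(-1/12587) = 3 - 12507/12587 = 25254/12587 ≈ 2.0064)
(-10284 + l) + A(42, 61 - 64) = (-10284 + 25254/12587) + (1400 - 50*42 + 100*(61 - 64)) = -129419454/12587 + (1400 - 2100 + 100*(-3)) = -129419454/12587 + (1400 - 2100 - 300) = -129419454/12587 - 1000 = -142006454/12587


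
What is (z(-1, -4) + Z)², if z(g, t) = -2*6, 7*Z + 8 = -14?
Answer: 11236/49 ≈ 229.31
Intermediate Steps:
Z = -22/7 (Z = -8/7 + (⅐)*(-14) = -8/7 - 2 = -22/7 ≈ -3.1429)
z(g, t) = -12
(z(-1, -4) + Z)² = (-12 - 22/7)² = (-106/7)² = 11236/49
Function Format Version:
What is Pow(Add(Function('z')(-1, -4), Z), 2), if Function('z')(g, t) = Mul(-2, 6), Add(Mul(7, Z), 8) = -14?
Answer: Rational(11236, 49) ≈ 229.31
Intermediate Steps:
Z = Rational(-22, 7) (Z = Add(Rational(-8, 7), Mul(Rational(1, 7), -14)) = Add(Rational(-8, 7), -2) = Rational(-22, 7) ≈ -3.1429)
Function('z')(g, t) = -12
Pow(Add(Function('z')(-1, -4), Z), 2) = Pow(Add(-12, Rational(-22, 7)), 2) = Pow(Rational(-106, 7), 2) = Rational(11236, 49)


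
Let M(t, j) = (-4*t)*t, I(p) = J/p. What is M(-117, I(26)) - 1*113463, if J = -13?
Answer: -168219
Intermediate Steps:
I(p) = -13/p
M(t, j) = -4*t**2
M(-117, I(26)) - 1*113463 = -4*(-117)**2 - 1*113463 = -4*13689 - 113463 = -54756 - 113463 = -168219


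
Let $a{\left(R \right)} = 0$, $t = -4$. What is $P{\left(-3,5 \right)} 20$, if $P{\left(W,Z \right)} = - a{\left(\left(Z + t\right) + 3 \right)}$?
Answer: $0$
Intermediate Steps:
$P{\left(W,Z \right)} = 0$ ($P{\left(W,Z \right)} = \left(-1\right) 0 = 0$)
$P{\left(-3,5 \right)} 20 = 0 \cdot 20 = 0$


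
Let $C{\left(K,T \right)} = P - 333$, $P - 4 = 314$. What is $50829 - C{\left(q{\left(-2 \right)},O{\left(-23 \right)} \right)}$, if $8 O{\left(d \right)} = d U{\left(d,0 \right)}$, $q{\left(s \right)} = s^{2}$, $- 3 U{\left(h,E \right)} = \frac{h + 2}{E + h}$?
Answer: $50844$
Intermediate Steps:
$U{\left(h,E \right)} = - \frac{2 + h}{3 \left(E + h\right)}$ ($U{\left(h,E \right)} = - \frac{\left(h + 2\right) \frac{1}{E + h}}{3} = - \frac{\left(2 + h\right) \frac{1}{E + h}}{3} = - \frac{\frac{1}{E + h} \left(2 + h\right)}{3} = - \frac{2 + h}{3 \left(E + h\right)}$)
$P = 318$ ($P = 4 + 314 = 318$)
$O{\left(d \right)} = - \frac{1}{12} - \frac{d}{24}$ ($O{\left(d \right)} = \frac{d \frac{-2 - d}{3 \left(0 + d\right)}}{8} = \frac{d \frac{-2 - d}{3 d}}{8} = \frac{- \frac{2}{3} - \frac{d}{3}}{8} = - \frac{1}{12} - \frac{d}{24}$)
$C{\left(K,T \right)} = -15$ ($C{\left(K,T \right)} = 318 - 333 = -15$)
$50829 - C{\left(q{\left(-2 \right)},O{\left(-23 \right)} \right)} = 50829 - -15 = 50829 + 15 = 50844$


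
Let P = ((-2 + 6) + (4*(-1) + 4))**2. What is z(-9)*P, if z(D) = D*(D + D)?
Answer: 2592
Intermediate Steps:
P = 16 (P = (4 + (-4 + 4))**2 = (4 + 0)**2 = 4**2 = 16)
z(D) = 2*D**2 (z(D) = D*(2*D) = 2*D**2)
z(-9)*P = (2*(-9)**2)*16 = (2*81)*16 = 162*16 = 2592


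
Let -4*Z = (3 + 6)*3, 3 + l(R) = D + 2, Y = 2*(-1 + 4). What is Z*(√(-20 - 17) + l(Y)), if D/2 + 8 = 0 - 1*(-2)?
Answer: 351/4 - 27*I*√37/4 ≈ 87.75 - 41.059*I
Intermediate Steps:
D = -12 (D = -16 + 2*(0 - 1*(-2)) = -16 + 2*(0 + 2) = -16 + 2*2 = -16 + 4 = -12)
Y = 6 (Y = 2*3 = 6)
l(R) = -13 (l(R) = -3 + (-12 + 2) = -3 - 10 = -13)
Z = -27/4 (Z = -(3 + 6)*3/4 = -9*3/4 = -¼*27 = -27/4 ≈ -6.7500)
Z*(√(-20 - 17) + l(Y)) = -27*(√(-20 - 17) - 13)/4 = -27*(√(-37) - 13)/4 = -27*(I*√37 - 13)/4 = -27*(-13 + I*√37)/4 = 351/4 - 27*I*√37/4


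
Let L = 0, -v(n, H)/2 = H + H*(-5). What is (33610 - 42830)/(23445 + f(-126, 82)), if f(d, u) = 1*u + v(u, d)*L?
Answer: -9220/23527 ≈ -0.39189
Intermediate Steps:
v(n, H) = 8*H (v(n, H) = -2*(H + H*(-5)) = -2*(H - 5*H) = -(-8)*H = 8*H)
f(d, u) = u (f(d, u) = 1*u + (8*d)*0 = u + 0 = u)
(33610 - 42830)/(23445 + f(-126, 82)) = (33610 - 42830)/(23445 + 82) = -9220/23527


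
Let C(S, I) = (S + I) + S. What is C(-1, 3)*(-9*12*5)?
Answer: -540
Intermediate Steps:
C(S, I) = I + 2*S (C(S, I) = (I + S) + S = I + 2*S)
C(-1, 3)*(-9*12*5) = (3 + 2*(-1))*(-9*12*5) = (3 - 2)*(-108*5) = 1*(-540) = -540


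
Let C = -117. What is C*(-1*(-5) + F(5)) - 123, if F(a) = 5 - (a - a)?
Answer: -1293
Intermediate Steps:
F(a) = 5 (F(a) = 5 - 1*0 = 5 + 0 = 5)
C*(-1*(-5) + F(5)) - 123 = -117*(-1*(-5) + 5) - 123 = -117*(5 + 5) - 123 = -117*10 - 123 = -1170 - 123 = -1293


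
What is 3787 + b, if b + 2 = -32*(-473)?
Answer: 18921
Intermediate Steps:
b = 15134 (b = -2 - 32*(-473) = -2 + 15136 = 15134)
3787 + b = 3787 + 15134 = 18921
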